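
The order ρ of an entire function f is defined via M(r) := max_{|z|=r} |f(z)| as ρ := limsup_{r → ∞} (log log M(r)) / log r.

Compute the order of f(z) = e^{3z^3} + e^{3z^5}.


Each summand is entire of order 3 and 5 respectively (as in the single-exponential case). The order of a sum is at most the max of the orders, so ρ ≤ 5. For the lower bound: on |z|=r choose arg z so that 3z^5 is real positive; then |e^{3z^5}| = e^{3r^5} while |e^{3z^3}| ≤ e^{3r^3} = o(e^{3r^5}). So |f| ≥ e^{3r^5}(1 − o(1)) and ρ ≥ 5. Hence ρ = max(3, 5) = 5.
Therefore ρ = 5.

Order ρ = 5.


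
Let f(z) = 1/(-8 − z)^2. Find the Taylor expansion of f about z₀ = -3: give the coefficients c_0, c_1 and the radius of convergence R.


Let w = z − z₀, so z = z₀ + w.
Then -8 − z = -8 − (z₀ + w) = (-8 − z₀) − w = -5 − w.
f(z) = 1/(-5 − w)^2 = (1/(-5)^2) · (1 − w/(-5))^{−2}.
By the binomial series (1−u)^{−2} = Σ_{n≥0} C(n+1, 1) u^n for |u|<1, with u = w/(-5):
  c_n = C(n+1, 1) / (-5)^(n+2).
  c_0 = 1/(-5)^2 = 1/25.
  c_1 = 2/(-5)^3 = -2/125.
The series is valid for |w/d| < 1, i.e. |z − z₀| < |d|.
Radius of convergence: R = |-8 − z₀| = |-5| = 5 (distance from z₀ to the singularity z = -8).

c_0 = 1/25, c_1 = -2/125; R = 5.


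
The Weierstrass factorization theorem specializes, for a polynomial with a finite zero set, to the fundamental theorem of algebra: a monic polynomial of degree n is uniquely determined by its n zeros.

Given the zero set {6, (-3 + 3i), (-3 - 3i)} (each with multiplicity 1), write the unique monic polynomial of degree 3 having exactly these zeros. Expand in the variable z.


The polynomial is p(z) = ∏_{α ∈ S} (z − α), where S = {6, (-3 + 3i), (-3 - 3i)}.
Expanding the product yields: p(z) = z^3 -18·z -108.
Note conjugate pairs combine to real quadratics: (z − (-3+3i))(z − (-3−3i)) = z² + 6z + 18.
The resulting polynomial has degree 3 and real coefficients as required.

p(z) = z^3 -18·z -108.


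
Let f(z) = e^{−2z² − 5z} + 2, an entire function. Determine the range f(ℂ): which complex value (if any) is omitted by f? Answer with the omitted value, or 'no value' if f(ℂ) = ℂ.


Little Picard bounds the complement of f(ℂ) to at most one point.
The exponent g(z) = −2z² − 5z is a nonconstant polynomial, hence surjective onto ℂ. So e^{g(z)} takes every value in {e^w : w ∈ ℂ} = ℂ ∖ {0}. Adding 2 shifts the range to ℂ ∖ {2}. f omits exactly 2.

Omitted value: 2.


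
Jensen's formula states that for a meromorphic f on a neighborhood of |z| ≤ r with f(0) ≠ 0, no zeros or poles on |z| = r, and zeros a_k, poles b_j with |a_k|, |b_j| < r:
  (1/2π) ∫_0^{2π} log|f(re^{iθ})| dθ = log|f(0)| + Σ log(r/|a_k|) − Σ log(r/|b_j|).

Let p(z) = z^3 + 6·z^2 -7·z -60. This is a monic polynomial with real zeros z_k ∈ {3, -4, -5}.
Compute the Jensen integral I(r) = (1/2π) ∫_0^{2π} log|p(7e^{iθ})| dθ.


Zeros: -5, -4, 3; r = 7.
Inside |z| < r: -5, -4, 3. Outside (|z| ≥ r): ∅.
p(0) = -60, so log|p(0)| = log(60) = 4.0943.
Apply Jensen: I(r) = log|p(0)| + Σ_k log(r/|z_k|), summed over zeros inside |z| < r.
  log(r/|z_k|) for z_k = 3: log(7/3) = 0.8473
  log(r/|z_k|) for z_k = -4: log(7/4) = 0.5596
  log(r/|z_k|) for z_k = -5: log(7/5) = 0.3365
Sum over inside zeros: 1.7434.
I(r) = log|p(0)| + (inside sum) = 4.0943 + 1.7434 = 5.8377.
Closed form (all zeros inside, monic): I(r) = n·log(r) = 3·log(7) = 5.8377. ✓

I(r) ≈ 5.8377.


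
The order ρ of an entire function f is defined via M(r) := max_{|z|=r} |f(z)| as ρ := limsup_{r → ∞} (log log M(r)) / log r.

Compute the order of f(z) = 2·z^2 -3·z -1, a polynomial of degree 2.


|f(z)| ≤ Σ|c_k|·r^k = O(r^2) as r → ∞. Polynomial growth is O(e^{r^ε}) for every ε > 0 (since r^2/e^{r^ε} → 0), so ρ ≤ ε for all ε > 0, i.e. ρ = 0. Every nonconstant polynomial has order 0.
Therefore ρ = 0.

Order ρ = 0.


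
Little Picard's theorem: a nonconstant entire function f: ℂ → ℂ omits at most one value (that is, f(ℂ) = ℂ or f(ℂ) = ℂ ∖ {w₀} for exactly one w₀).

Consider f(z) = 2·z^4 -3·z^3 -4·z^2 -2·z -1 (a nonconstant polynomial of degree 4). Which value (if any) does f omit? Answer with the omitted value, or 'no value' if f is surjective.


Little Picard bounds the complement of f(ℂ) to at most one point.
For every w ∈ ℂ, the equation p(z) − w = 0 is a nonconstant polynomial in z and hence has at least one root by the fundamental theorem of algebra. So p is surjective onto ℂ, omitting no value.

Omitted value: no value.


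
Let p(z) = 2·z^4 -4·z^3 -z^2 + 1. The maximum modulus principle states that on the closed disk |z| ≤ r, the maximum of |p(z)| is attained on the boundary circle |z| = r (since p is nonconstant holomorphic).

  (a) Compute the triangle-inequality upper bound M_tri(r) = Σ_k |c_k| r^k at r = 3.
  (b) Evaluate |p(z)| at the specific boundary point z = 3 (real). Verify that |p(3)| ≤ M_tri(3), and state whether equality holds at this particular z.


Coefficients: c_0 = 1, c_1 = 0, c_2 = -1, c_3 = -4, c_4 = 2. Radius r = 3.
Part (a). Triangle bound: M_tri(r) = Σ_k |c_k| r^k
  = |1|·3^0 + |0|·3^1 + |-1|·3^2 + |-4|·3^3 + |2|·3^4
  = 1 + 0 + 9 + 108 + 162 = 280.
This bounds M(r) := max_{|z|=r} |p(z)| from above; equality holds iff all terms c_k z^k can be made to align in phase at a single z on |z|=r.
Part (b). At z = 3 (real, on the circle |z| = r):
  p(3) = (1)·3^0 + (0)·3^1 + (-1)·3^2 + (-4)·3^3 + (2)·3^4 = 46.
  |p(3)| = 46.
Check: |p(3)| = 46 ≤ 280 = M_tri(3). ✓ Equality does not hold at z = 3 (the coefficients have mixed signs, so the terms do not all align in phase there).

M_tri(3) = 280; |p(3)| = 46; equality at z=3: no.


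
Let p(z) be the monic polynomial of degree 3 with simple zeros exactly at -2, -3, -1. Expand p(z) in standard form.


The polynomial is p(z) = ∏_{α ∈ S} (z − α), where S = {-2, -3, -1}.
Expanding the product yields: p(z) = z^3 + 6·z^2 + 11·z + 6.
The resulting polynomial has degree 3 and real coefficients as required.

p(z) = z^3 + 6·z^2 + 11·z + 6.


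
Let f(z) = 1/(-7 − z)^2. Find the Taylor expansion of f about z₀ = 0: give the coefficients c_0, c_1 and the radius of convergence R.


Let w = z − z₀, so z = z₀ + w.
Then -7 − z = -7 − (z₀ + w) = (-7 − z₀) − w = -7 − w.
f(z) = 1/(-7 − w)^2 = (1/(-7)^2) · (1 − w/(-7))^{−2}.
By the binomial series (1−u)^{−2} = Σ_{n≥0} C(n+1, 1) u^n for |u|<1, with u = w/(-7):
  c_n = C(n+1, 1) / (-7)^(n+2).
  c_0 = 1/(-7)^2 = 1/49.
  c_1 = 2/(-7)^3 = -2/343.
The series is valid for |w/d| < 1, i.e. |z − z₀| < |d|.
Radius of convergence: R = |-7 − z₀| = |-7| = 7 (distance from z₀ to the singularity z = -7).

c_0 = 1/49, c_1 = -2/343; R = 7.


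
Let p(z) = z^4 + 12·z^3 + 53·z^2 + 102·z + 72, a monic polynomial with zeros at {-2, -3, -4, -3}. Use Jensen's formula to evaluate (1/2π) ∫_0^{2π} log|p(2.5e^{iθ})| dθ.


Zeros: -4, -3, -3, -2; r = 2.5.
Inside |z| < r: -2. Outside (|z| ≥ r): -4, -3, -3.
p(0) = 72, so log|p(0)| = log(72) = 4.2767.
Apply Jensen: I(r) = log|p(0)| + Σ_k log(r/|z_k|), summed over zeros inside |z| < r.
  log(r/|z_k|) for z_k = -2: log(2.5/2) = 0.2231
  Outside zeros (-4, -3, -3) contribute nothing to the Jensen sum.
Sum over inside zeros: 0.2231.
I(r) = log|p(0)| + (inside sum) = 4.2767 + 0.2231 = 4.4998.
Note: since some zeros are outside |z| ≤ r, the simplified n·log(r) form does NOT apply — only the inside zeros contribute.

I(r) ≈ 4.4998.


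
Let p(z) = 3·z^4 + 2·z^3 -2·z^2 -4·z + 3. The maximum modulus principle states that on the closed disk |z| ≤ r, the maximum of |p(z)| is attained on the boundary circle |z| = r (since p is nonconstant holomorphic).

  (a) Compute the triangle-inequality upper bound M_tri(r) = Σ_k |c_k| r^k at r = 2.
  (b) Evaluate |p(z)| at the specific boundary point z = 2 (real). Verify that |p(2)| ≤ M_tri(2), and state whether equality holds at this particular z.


Coefficients: c_0 = 3, c_1 = -4, c_2 = -2, c_3 = 2, c_4 = 3. Radius r = 2.
Part (a). Triangle bound: M_tri(r) = Σ_k |c_k| r^k
  = |3|·2^0 + |-4|·2^1 + |-2|·2^2 + |2|·2^3 + |3|·2^4
  = 3 + 8 + 8 + 16 + 48 = 83.
This bounds M(r) := max_{|z|=r} |p(z)| from above; equality holds iff all terms c_k z^k can be made to align in phase at a single z on |z|=r.
Part (b). At z = 2 (real, on the circle |z| = r):
  p(2) = (3)·2^0 + (-4)·2^1 + (-2)·2^2 + (2)·2^3 + (3)·2^4 = 51.
  |p(2)| = 51.
Check: |p(2)| = 51 ≤ 83 = M_tri(2). ✓ Equality does not hold at z = 2 (the coefficients have mixed signs, so the terms do not all align in phase there).

M_tri(2) = 83; |p(2)| = 51; equality at z=2: no.


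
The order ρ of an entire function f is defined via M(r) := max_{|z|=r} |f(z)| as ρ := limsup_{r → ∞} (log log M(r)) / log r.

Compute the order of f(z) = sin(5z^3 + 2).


Write sin(w) = (e^{iw} ± e^{−iw})/(2 or 2i), so |sin(w)| ≤ e^{|w|}. With w = 5z^3 + 2, |w| ≤ 5r^3 + 2 on |z|=r, giving M(r) ≤ e^{5r^3 + 2} and ρ ≤ 3. For the lower bound, choose z on |z|=r with 5z^3 purely imaginary of modulus 5r^3; then |sin(5z^3 + 2)| grows like e^{5r^3}/2, so ρ ≥ 3. Hence ρ = 3.
Therefore ρ = 3.

Order ρ = 3.


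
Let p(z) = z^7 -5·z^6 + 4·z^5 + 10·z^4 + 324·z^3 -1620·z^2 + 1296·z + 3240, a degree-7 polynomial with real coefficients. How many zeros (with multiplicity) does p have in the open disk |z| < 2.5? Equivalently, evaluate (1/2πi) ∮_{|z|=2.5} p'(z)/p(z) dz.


The zeros of p are: (-3 + 3i), (-3 - 3i), -1, (3 + 1i), (3 - 1i), (3 + 3i), (3 - 3i).
Their magnitudes are: 4.243, 4.243, 1, 3.162, 3.162, 4.243, 4.243.
Zeros with |z| < R = 2.5: -1.
Count = 1.
By the argument principle, (1/2πi) ∮_{|z|=R} p'(z)/p(z) dz equals exactly this count.

Number of zeros inside |z| < 2.5: 1.


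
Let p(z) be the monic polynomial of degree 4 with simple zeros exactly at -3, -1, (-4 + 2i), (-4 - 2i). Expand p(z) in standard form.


The polynomial is p(z) = ∏_{α ∈ S} (z − α), where S = {-3, -1, (-4 + 2i), (-4 - 2i)}.
Expanding the product yields: p(z) = z^4 + 12·z^3 + 55·z^2 + 104·z + 60.
Note conjugate pairs combine to real quadratics: (z − (-4+2i))(z − (-4−2i)) = z² + 8z + 20.
The resulting polynomial has degree 4 and real coefficients as required.

p(z) = z^4 + 12·z^3 + 55·z^2 + 104·z + 60.


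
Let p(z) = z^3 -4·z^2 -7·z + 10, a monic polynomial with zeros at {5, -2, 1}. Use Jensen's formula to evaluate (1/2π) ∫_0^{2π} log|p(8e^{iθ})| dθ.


Zeros: -2, 1, 5; r = 8.
Inside |z| < r: -2, 1, 5. Outside (|z| ≥ r): ∅.
p(0) = 10, so log|p(0)| = log(10) = 2.3026.
Apply Jensen: I(r) = log|p(0)| + Σ_k log(r/|z_k|), summed over zeros inside |z| < r.
  log(r/|z_k|) for z_k = 5: log(8/5) = 0.4700
  log(r/|z_k|) for z_k = -2: log(8/2) = 1.3863
  log(r/|z_k|) for z_k = 1: log(8/1) = 2.0794
Sum over inside zeros: 3.9357.
I(r) = log|p(0)| + (inside sum) = 2.3026 + 3.9357 = 6.2383.
Closed form (all zeros inside, monic): I(r) = n·log(r) = 3·log(8) = 6.2383. ✓

I(r) ≈ 6.2383.


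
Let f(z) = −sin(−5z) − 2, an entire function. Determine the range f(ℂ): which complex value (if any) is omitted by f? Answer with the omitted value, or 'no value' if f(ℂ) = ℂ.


Little Picard bounds the complement of f(ℂ) to at most one point.
sin is entire and surjective onto ℂ: for every w ∈ ℂ, sin(ζ) = w has a solution ζ ∈ ℂ (e.g., via the complex inverse arcsin). With ζ = −5z this gives z = ζ/(-5). Then -1·sin(−5z) takes every value in -1·ℂ = ℂ, and adding -2 is a bijection of ℂ. So f is surjective and omits no value. (Note: only on the real line is sin bounded by [−1, 1].)

Omitted value: no value.


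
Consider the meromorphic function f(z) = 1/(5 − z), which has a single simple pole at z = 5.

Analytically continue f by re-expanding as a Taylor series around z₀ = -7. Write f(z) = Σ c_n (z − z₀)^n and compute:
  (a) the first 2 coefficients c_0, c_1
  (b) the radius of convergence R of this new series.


Let w = z − z₀, so z = z₀ + w.
Then 5 − z = 5 − (z₀ + w) = (5 − z₀) − w = 12 − w.
f(z) = 1/(12 − w) = (1/(12)) · 1/(1 − w/(12)) = Σ_{n≥0} w^n / (12)^(n+1).
So c_n = 1/(12)^(n+1):
  c_0 = 1/(12)^1 = 1/12.
  c_1 = 1/(12)^2 = 1/144.
The series is valid for |w/d| < 1, i.e. |z − z₀| < |d|.
Radius of convergence: R = |5 − z₀| = |12| = 12 (distance from z₀ to the singularity z = 5).

c_0 = 1/12, c_1 = 1/144; R = 12.


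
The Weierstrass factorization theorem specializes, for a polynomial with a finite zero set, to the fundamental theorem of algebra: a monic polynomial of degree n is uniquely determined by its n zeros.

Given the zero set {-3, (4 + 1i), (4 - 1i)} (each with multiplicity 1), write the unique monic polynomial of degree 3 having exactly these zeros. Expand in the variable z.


The polynomial is p(z) = ∏_{α ∈ S} (z − α), where S = {-3, (4 + 1i), (4 - 1i)}.
Expanding the product yields: p(z) = z^3 -5·z^2 -7·z + 51.
Note conjugate pairs combine to real quadratics: (z − (4+1i))(z − (4−1i)) = z² − 8z + 17.
The resulting polynomial has degree 3 and real coefficients as required.

p(z) = z^3 -5·z^2 -7·z + 51.


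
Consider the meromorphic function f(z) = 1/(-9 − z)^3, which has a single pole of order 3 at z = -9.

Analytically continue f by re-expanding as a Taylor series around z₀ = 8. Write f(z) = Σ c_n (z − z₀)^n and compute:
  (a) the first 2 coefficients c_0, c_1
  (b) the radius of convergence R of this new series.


Let w = z − z₀, so z = z₀ + w.
Then -9 − z = -9 − (z₀ + w) = (-9 − z₀) − w = -17 − w.
f(z) = 1/(-17 − w)^3 = (1/(-17)^3) · (1 − w/(-17))^{−3}.
By the binomial series (1−u)^{−3} = Σ_{n≥0} C(n+2, 2) u^n for |u|<1, with u = w/(-17):
  c_n = C(n+2, 2) / (-17)^(n+3).
  c_0 = 1/(-17)^3 = -1/4913.
  c_1 = 3/(-17)^4 = 3/83521.
The series is valid for |w/d| < 1, i.e. |z − z₀| < |d|.
Radius of convergence: R = |-9 − z₀| = |-17| = 17 (distance from z₀ to the singularity z = -9).

c_0 = -1/4913, c_1 = 3/83521; R = 17.


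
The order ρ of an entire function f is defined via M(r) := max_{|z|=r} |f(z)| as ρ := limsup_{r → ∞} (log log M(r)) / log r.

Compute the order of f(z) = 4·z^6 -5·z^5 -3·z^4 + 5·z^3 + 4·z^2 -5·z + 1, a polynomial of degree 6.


|f(z)| ≤ Σ|c_k|·r^k = O(r^6) as r → ∞. Polynomial growth is O(e^{r^ε}) for every ε > 0 (since r^6/e^{r^ε} → 0), so ρ ≤ ε for all ε > 0, i.e. ρ = 0. Every nonconstant polynomial has order 0.
Therefore ρ = 0.

Order ρ = 0.


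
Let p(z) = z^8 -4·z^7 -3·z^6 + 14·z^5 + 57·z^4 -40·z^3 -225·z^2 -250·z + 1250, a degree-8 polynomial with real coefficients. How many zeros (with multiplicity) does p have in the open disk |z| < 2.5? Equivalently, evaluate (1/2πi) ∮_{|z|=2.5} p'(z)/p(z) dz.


The zeros of p are: (-2 + 1i), (-2 - 1i), (2 + 1i), (2 - 1i), (3 + 1i), (3 - 1i), (-1 + 2i), (-1 - 2i).
Their magnitudes are: 2.236, 2.236, 2.236, 2.236, 3.162, 3.162, 2.236, 2.236.
Zeros with |z| < R = 2.5: (-2 + 1i), (-2 - 1i), (2 + 1i), (2 - 1i), (-1 + 2i), (-1 - 2i).
Count = 6.
By the argument principle, (1/2πi) ∮_{|z|=R} p'(z)/p(z) dz equals exactly this count.

Number of zeros inside |z| < 2.5: 6.


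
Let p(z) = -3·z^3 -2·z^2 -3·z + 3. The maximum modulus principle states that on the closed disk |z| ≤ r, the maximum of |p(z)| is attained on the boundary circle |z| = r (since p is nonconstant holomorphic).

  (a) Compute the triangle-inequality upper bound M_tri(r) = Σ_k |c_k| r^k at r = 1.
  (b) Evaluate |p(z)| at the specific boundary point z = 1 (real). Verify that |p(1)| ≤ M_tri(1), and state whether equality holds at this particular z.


Coefficients: c_0 = 3, c_1 = -3, c_2 = -2, c_3 = -3. Radius r = 1.
Part (a). Triangle bound: M_tri(r) = Σ_k |c_k| r^k
  = |3|·1^0 + |-3|·1^1 + |-2|·1^2 + |-3|·1^3
  = 3 + 3 + 2 + 3 = 11.
This bounds M(r) := max_{|z|=r} |p(z)| from above; equality holds iff all terms c_k z^k can be made to align in phase at a single z on |z|=r.
Part (b). At z = 1 (real, on the circle |z| = r):
  p(1) = (3)·1^0 + (-3)·1^1 + (-2)·1^2 + (-3)·1^3 = -5.
  |p(1)| = 5.
Check: |p(1)| = 5 ≤ 11 = M_tri(1). ✓ Equality does not hold at z = 1 (the coefficients have mixed signs, so the terms do not all align in phase there).

M_tri(1) = 11; |p(1)| = 5; equality at z=1: no.


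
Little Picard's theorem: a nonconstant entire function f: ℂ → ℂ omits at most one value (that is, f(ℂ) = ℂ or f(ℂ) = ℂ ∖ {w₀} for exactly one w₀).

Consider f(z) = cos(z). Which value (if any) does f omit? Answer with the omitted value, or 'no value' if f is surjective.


Little Picard bounds the complement of f(ℂ) to at most one point.
cos is entire and surjective onto ℂ: for every w ∈ ℂ, cos(ζ) = w has a solution ζ ∈ ℂ (e.g., via the complex inverse arccos). With ζ = z this gives z = ζ/(1). Then 1·cos(z) takes every value in 1·ℂ = ℂ, and adding 0 is a bijection of ℂ. So f is surjective and omits no value. (Note: only on the real line is cos bounded by [−1, 1].)

Omitted value: no value.


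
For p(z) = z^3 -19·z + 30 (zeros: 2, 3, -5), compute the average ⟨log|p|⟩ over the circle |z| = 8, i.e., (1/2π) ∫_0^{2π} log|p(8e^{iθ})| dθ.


Zeros: -5, 2, 3; r = 8.
Inside |z| < r: -5, 2, 3. Outside (|z| ≥ r): ∅.
p(0) = 30, so log|p(0)| = log(30) = 3.4012.
Apply Jensen: I(r) = log|p(0)| + Σ_k log(r/|z_k|), summed over zeros inside |z| < r.
  log(r/|z_k|) for z_k = 2: log(8/2) = 1.3863
  log(r/|z_k|) for z_k = 3: log(8/3) = 0.9808
  log(r/|z_k|) for z_k = -5: log(8/5) = 0.4700
Sum over inside zeros: 2.8371.
I(r) = log|p(0)| + (inside sum) = 3.4012 + 2.8371 = 6.2383.
Closed form (all zeros inside, monic): I(r) = n·log(r) = 3·log(8) = 6.2383. ✓

I(r) ≈ 6.2383.


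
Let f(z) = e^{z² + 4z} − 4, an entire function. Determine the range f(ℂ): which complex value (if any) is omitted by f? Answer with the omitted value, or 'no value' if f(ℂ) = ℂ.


Little Picard bounds the complement of f(ℂ) to at most one point.
The exponent g(z) = z² + 4z is a nonconstant polynomial, hence surjective onto ℂ. So e^{g(z)} takes every value in {e^w : w ∈ ℂ} = ℂ ∖ {0}. Adding -4 shifts the range to ℂ ∖ {-4}. f omits exactly -4.

Omitted value: -4.


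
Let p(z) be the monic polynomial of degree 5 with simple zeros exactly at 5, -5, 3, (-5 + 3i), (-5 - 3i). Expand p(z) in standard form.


The polynomial is p(z) = ∏_{α ∈ S} (z − α), where S = {5, -5, 3, (-5 + 3i), (-5 - 3i)}.
Expanding the product yields: p(z) = z^5 + 7·z^4 -21·z^3 -277·z^2 -100·z + 2550.
Note conjugate pairs combine to real quadratics: (z − (-5+3i))(z − (-5−3i)) = z² + 10z + 34.
The resulting polynomial has degree 5 and real coefficients as required.

p(z) = z^5 + 7·z^4 -21·z^3 -277·z^2 -100·z + 2550.


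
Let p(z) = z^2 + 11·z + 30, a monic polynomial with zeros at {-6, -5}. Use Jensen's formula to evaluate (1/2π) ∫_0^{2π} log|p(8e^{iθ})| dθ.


Zeros: -6, -5; r = 8.
Inside |z| < r: -6, -5. Outside (|z| ≥ r): ∅.
p(0) = 30, so log|p(0)| = log(30) = 3.4012.
Apply Jensen: I(r) = log|p(0)| + Σ_k log(r/|z_k|), summed over zeros inside |z| < r.
  log(r/|z_k|) for z_k = -6: log(8/6) = 0.2877
  log(r/|z_k|) for z_k = -5: log(8/5) = 0.4700
Sum over inside zeros: 0.7577.
I(r) = log|p(0)| + (inside sum) = 3.4012 + 0.7577 = 4.1589.
Closed form (all zeros inside, monic): I(r) = n·log(r) = 2·log(8) = 4.1589. ✓

I(r) ≈ 4.1589.


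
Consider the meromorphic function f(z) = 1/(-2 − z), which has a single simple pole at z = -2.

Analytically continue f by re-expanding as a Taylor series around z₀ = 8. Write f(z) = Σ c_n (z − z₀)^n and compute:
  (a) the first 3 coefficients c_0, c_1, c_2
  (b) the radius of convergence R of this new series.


Let w = z − z₀, so z = z₀ + w.
Then -2 − z = -2 − (z₀ + w) = (-2 − z₀) − w = -10 − w.
f(z) = 1/(-10 − w) = (1/(-10)) · 1/(1 − w/(-10)) = Σ_{n≥0} w^n / (-10)^(n+1).
So c_n = 1/(-10)^(n+1):
  c_0 = 1/(-10)^1 = -1/10.
  c_1 = 1/(-10)^2 = 1/100.
  c_2 = 1/(-10)^3 = -1/1000.
The series is valid for |w/d| < 1, i.e. |z − z₀| < |d|.
Radius of convergence: R = |-2 − z₀| = |-10| = 10 (distance from z₀ to the singularity z = -2).

c_0 = -1/10, c_1 = 1/100, c_2 = -1/1000; R = 10.


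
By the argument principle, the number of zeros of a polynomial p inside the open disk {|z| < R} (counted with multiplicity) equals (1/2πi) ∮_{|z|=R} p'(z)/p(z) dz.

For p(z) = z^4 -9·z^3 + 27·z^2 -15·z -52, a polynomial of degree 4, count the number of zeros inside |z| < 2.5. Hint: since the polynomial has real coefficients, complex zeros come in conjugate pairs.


The zeros of p are: 4, (3 + 2i), (3 - 2i), -1.
Their magnitudes are: 4, 3.606, 3.606, 1.
Zeros with |z| < R = 2.5: -1.
Count = 1.
By the argument principle, (1/2πi) ∮_{|z|=R} p'(z)/p(z) dz equals exactly this count.

Number of zeros inside |z| < 2.5: 1.


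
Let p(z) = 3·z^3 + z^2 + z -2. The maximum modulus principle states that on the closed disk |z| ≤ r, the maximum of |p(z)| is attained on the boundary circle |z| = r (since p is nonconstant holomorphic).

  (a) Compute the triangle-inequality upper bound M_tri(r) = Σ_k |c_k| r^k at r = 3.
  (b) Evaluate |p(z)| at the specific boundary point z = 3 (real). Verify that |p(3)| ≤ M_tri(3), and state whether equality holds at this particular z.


Coefficients: c_0 = -2, c_1 = 1, c_2 = 1, c_3 = 3. Radius r = 3.
Part (a). Triangle bound: M_tri(r) = Σ_k |c_k| r^k
  = |-2|·3^0 + |1|·3^1 + |1|·3^2 + |3|·3^3
  = 2 + 3 + 9 + 81 = 95.
This bounds M(r) := max_{|z|=r} |p(z)| from above; equality holds iff all terms c_k z^k can be made to align in phase at a single z on |z|=r.
Part (b). At z = 3 (real, on the circle |z| = r):
  p(3) = (-2)·3^0 + (1)·3^1 + (1)·3^2 + (3)·3^3 = 91.
  |p(3)| = 91.
Check: |p(3)| = 91 ≤ 95 = M_tri(3). ✓ Equality does not hold at z = 3 (the coefficients have mixed signs, so the terms do not all align in phase there).

M_tri(3) = 95; |p(3)| = 91; equality at z=3: no.


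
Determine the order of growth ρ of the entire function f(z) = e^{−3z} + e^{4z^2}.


Each summand is entire of order 1 and 2 respectively (as in the single-exponential case). The order of a sum is at most the max of the orders, so ρ ≤ 2. For the lower bound: on |z|=r choose arg z so that 4z^2 is real positive; then |e^{4z^2}| = e^{4r^2} while |e^{-3z}| ≤ e^{3r^1} = o(e^{4r^2}). So |f| ≥ e^{4r^2}(1 − o(1)) and ρ ≥ 2. Hence ρ = max(1, 2) = 2.
Therefore ρ = 2.

Order ρ = 2.


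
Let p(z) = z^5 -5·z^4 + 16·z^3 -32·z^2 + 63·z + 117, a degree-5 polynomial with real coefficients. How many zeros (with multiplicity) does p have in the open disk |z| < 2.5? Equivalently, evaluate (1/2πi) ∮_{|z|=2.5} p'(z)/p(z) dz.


The zeros of p are: -1, (0 + 3i), (0 - 3i), (3 + 2i), (3 - 2i).
Their magnitudes are: 1, 3, 3, 3.606, 3.606.
Zeros with |z| < R = 2.5: -1.
Count = 1.
By the argument principle, (1/2πi) ∮_{|z|=R} p'(z)/p(z) dz equals exactly this count.

Number of zeros inside |z| < 2.5: 1.


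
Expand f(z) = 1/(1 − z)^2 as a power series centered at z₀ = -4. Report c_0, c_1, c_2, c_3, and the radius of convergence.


Let w = z − z₀, so z = z₀ + w.
Then 1 − z = 1 − (z₀ + w) = (1 − z₀) − w = 5 − w.
f(z) = 1/(5 − w)^2 = (1/(5)^2) · (1 − w/(5))^{−2}.
By the binomial series (1−u)^{−2} = Σ_{n≥0} C(n+1, 1) u^n for |u|<1, with u = w/(5):
  c_n = C(n+1, 1) / (5)^(n+2).
  c_0 = 1/(5)^2 = 1/25.
  c_1 = 2/(5)^3 = 2/125.
  c_2 = 3/(5)^4 = 3/625.
  c_3 = 4/(5)^5 = 4/3125.
The series is valid for |w/d| < 1, i.e. |z − z₀| < |d|.
Radius of convergence: R = |1 − z₀| = |5| = 5 (distance from z₀ to the singularity z = 1).

c_0 = 1/25, c_1 = 2/125, c_2 = 3/625, c_3 = 4/3125; R = 5.


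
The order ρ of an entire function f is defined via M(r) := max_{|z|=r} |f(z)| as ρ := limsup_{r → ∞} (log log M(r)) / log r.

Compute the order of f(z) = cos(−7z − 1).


cos(w) is a linear combination of e^{iw} and e^{−iw} (or e^w, e^{−w} in the hyperbolic case), so |cos(w)| ≤ e^{|w|}. With w = −7z − 1, |w| ≤ 7|z| + 1 = 7r + 1 on |z| = r, giving M(r) ≤ e^{7r + 1}, so ρ ≤ 1. On a suitable ray (z = it for sin/cos; z = t for sinh/cosh, t real → ∞), |cos(−7z − 1)| grows like e^{7|t|}/2, so ρ ≥ 1. Hence ρ = 1.
Therefore ρ = 1.

Order ρ = 1.


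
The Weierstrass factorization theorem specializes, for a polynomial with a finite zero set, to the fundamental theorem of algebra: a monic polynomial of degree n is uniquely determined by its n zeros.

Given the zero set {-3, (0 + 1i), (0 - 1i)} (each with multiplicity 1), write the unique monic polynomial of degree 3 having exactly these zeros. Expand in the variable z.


The polynomial is p(z) = ∏_{α ∈ S} (z − α), where S = {-3, (0 + 1i), (0 - 1i)}.
Expanding the product yields: p(z) = z^3 + 3·z^2 + z + 3.
Note conjugate pairs combine to real quadratics: (z − (0+1i))(z − (0−1i)) = z² + 1.
The resulting polynomial has degree 3 and real coefficients as required.

p(z) = z^3 + 3·z^2 + z + 3.


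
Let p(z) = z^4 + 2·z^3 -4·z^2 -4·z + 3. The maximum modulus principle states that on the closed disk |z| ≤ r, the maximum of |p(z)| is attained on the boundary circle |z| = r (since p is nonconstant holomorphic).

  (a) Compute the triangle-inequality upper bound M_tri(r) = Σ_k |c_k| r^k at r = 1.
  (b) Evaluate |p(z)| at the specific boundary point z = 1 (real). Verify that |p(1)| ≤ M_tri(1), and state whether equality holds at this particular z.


Coefficients: c_0 = 3, c_1 = -4, c_2 = -4, c_3 = 2, c_4 = 1. Radius r = 1.
Part (a). Triangle bound: M_tri(r) = Σ_k |c_k| r^k
  = |3|·1^0 + |-4|·1^1 + |-4|·1^2 + |2|·1^3 + |1|·1^4
  = 3 + 4 + 4 + 2 + 1 = 14.
This bounds M(r) := max_{|z|=r} |p(z)| from above; equality holds iff all terms c_k z^k can be made to align in phase at a single z on |z|=r.
Part (b). At z = 1 (real, on the circle |z| = r):
  p(1) = (3)·1^0 + (-4)·1^1 + (-4)·1^2 + (2)·1^3 + (1)·1^4 = -2.
  |p(1)| = 2.
Check: |p(1)| = 2 ≤ 14 = M_tri(1). ✓ Equality does not hold at z = 1 (the coefficients have mixed signs, so the terms do not all align in phase there).

M_tri(1) = 14; |p(1)| = 2; equality at z=1: no.


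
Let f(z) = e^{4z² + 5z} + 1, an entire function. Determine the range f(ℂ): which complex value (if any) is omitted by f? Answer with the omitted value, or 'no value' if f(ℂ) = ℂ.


Little Picard bounds the complement of f(ℂ) to at most one point.
The exponent g(z) = 4z² + 5z is a nonconstant polynomial, hence surjective onto ℂ. So e^{g(z)} takes every value in {e^w : w ∈ ℂ} = ℂ ∖ {0}. Adding 1 shifts the range to ℂ ∖ {1}. f omits exactly 1.

Omitted value: 1.


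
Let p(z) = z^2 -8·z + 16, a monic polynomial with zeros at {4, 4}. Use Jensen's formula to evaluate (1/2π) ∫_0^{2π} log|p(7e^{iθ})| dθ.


Zeros: 4, 4; r = 7.
Inside |z| < r: 4, 4. Outside (|z| ≥ r): ∅.
p(0) = 16, so log|p(0)| = log(16) = 2.7726.
Apply Jensen: I(r) = log|p(0)| + Σ_k log(r/|z_k|), summed over zeros inside |z| < r.
  log(r/|z_k|) for z_k = 4: log(7/4) = 0.5596
  log(r/|z_k|) for z_k = 4: log(7/4) = 0.5596
Sum over inside zeros: 1.1192.
I(r) = log|p(0)| + (inside sum) = 2.7726 + 1.1192 = 3.8918.
Closed form (all zeros inside, monic): I(r) = n·log(r) = 2·log(7) = 3.8918. ✓

I(r) ≈ 3.8918.


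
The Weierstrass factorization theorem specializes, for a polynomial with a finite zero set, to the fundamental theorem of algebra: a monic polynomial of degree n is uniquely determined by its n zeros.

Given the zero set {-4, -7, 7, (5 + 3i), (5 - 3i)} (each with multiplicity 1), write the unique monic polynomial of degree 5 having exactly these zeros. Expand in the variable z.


The polynomial is p(z) = ∏_{α ∈ S} (z − α), where S = {-4, -7, 7, (5 + 3i), (5 - 3i)}.
Expanding the product yields: p(z) = z^5 -6·z^4 -55·z^3 + 430·z^2 + 294·z -6664.
Note conjugate pairs combine to real quadratics: (z − (5+3i))(z − (5−3i)) = z² − 10z + 34.
The resulting polynomial has degree 5 and real coefficients as required.

p(z) = z^5 -6·z^4 -55·z^3 + 430·z^2 + 294·z -6664.


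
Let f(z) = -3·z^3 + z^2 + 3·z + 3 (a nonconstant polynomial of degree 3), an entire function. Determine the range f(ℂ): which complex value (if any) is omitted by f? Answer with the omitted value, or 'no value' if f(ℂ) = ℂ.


Little Picard bounds the complement of f(ℂ) to at most one point.
For every w ∈ ℂ, the equation p(z) − w = 0 is a nonconstant polynomial in z and hence has at least one root by the fundamental theorem of algebra. So p is surjective onto ℂ, omitting no value.

Omitted value: no value.


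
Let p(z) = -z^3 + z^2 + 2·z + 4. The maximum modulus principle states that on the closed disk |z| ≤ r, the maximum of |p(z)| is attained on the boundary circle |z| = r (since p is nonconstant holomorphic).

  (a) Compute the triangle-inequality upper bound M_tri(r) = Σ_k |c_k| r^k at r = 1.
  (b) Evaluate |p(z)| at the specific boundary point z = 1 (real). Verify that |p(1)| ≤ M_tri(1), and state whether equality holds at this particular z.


Coefficients: c_0 = 4, c_1 = 2, c_2 = 1, c_3 = -1. Radius r = 1.
Part (a). Triangle bound: M_tri(r) = Σ_k |c_k| r^k
  = |4|·1^0 + |2|·1^1 + |1|·1^2 + |-1|·1^3
  = 4 + 2 + 1 + 1 = 8.
This bounds M(r) := max_{|z|=r} |p(z)| from above; equality holds iff all terms c_k z^k can be made to align in phase at a single z on |z|=r.
Part (b). At z = 1 (real, on the circle |z| = r):
  p(1) = (4)·1^0 + (2)·1^1 + (1)·1^2 + (-1)·1^3 = 6.
  |p(1)| = 6.
Check: |p(1)| = 6 ≤ 8 = M_tri(1). ✓ Equality does not hold at z = 1 (the coefficients have mixed signs, so the terms do not all align in phase there).

M_tri(1) = 8; |p(1)| = 6; equality at z=1: no.


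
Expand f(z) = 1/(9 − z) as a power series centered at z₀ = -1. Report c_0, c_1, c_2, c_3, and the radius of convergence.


Let w = z − z₀, so z = z₀ + w.
Then 9 − z = 9 − (z₀ + w) = (9 − z₀) − w = 10 − w.
f(z) = 1/(10 − w) = (1/(10)) · 1/(1 − w/(10)) = Σ_{n≥0} w^n / (10)^(n+1).
So c_n = 1/(10)^(n+1):
  c_0 = 1/(10)^1 = 1/10.
  c_1 = 1/(10)^2 = 1/100.
  c_2 = 1/(10)^3 = 1/1000.
  c_3 = 1/(10)^4 = 1/10000.
The series is valid for |w/d| < 1, i.e. |z − z₀| < |d|.
Radius of convergence: R = |9 − z₀| = |10| = 10 (distance from z₀ to the singularity z = 9).

c_0 = 1/10, c_1 = 1/100, c_2 = 1/1000, c_3 = 1/10000; R = 10.


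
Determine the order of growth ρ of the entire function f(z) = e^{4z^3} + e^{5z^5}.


Each summand is entire of order 3 and 5 respectively (as in the single-exponential case). The order of a sum is at most the max of the orders, so ρ ≤ 5. For the lower bound: on |z|=r choose arg z so that 5z^5 is real positive; then |e^{5z^5}| = e^{5r^5} while |e^{4z^3}| ≤ e^{4r^3} = o(e^{5r^5}). So |f| ≥ e^{5r^5}(1 − o(1)) and ρ ≥ 5. Hence ρ = max(3, 5) = 5.
Therefore ρ = 5.

Order ρ = 5.


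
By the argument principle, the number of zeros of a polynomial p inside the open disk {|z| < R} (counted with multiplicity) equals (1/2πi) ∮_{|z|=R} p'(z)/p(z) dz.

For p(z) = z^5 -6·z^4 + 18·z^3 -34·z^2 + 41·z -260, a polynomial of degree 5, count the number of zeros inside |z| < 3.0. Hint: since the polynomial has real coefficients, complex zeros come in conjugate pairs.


The zeros of p are: (2 + 3i), (2 - 3i), 4, (-1 + 2i), (-1 - 2i).
Their magnitudes are: 3.606, 3.606, 4, 2.236, 2.236.
Zeros with |z| < R = 3.0: (-1 + 2i), (-1 - 2i).
Count = 2.
By the argument principle, (1/2πi) ∮_{|z|=R} p'(z)/p(z) dz equals exactly this count.

Number of zeros inside |z| < 3.0: 2.


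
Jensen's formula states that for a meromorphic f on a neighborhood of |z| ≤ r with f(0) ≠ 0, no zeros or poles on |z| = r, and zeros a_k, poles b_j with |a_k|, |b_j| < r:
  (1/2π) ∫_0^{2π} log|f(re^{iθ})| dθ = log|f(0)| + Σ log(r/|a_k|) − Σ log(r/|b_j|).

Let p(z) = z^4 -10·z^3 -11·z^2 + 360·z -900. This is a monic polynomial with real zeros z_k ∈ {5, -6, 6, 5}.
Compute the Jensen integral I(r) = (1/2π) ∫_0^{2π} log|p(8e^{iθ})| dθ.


Zeros: -6, 5, 5, 6; r = 8.
Inside |z| < r: -6, 5, 5, 6. Outside (|z| ≥ r): ∅.
p(0) = -900, so log|p(0)| = log(900) = 6.8024.
Apply Jensen: I(r) = log|p(0)| + Σ_k log(r/|z_k|), summed over zeros inside |z| < r.
  log(r/|z_k|) for z_k = 5: log(8/5) = 0.4700
  log(r/|z_k|) for z_k = -6: log(8/6) = 0.2877
  log(r/|z_k|) for z_k = 6: log(8/6) = 0.2877
  log(r/|z_k|) for z_k = 5: log(8/5) = 0.4700
Sum over inside zeros: 1.5154.
I(r) = log|p(0)| + (inside sum) = 6.8024 + 1.5154 = 8.3178.
Closed form (all zeros inside, monic): I(r) = n·log(r) = 4·log(8) = 8.3178. ✓

I(r) ≈ 8.3178.


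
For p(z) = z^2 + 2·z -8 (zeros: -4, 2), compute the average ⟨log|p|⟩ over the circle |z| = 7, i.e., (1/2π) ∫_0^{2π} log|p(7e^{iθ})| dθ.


Zeros: -4, 2; r = 7.
Inside |z| < r: -4, 2. Outside (|z| ≥ r): ∅.
p(0) = -8, so log|p(0)| = log(8) = 2.0794.
Apply Jensen: I(r) = log|p(0)| + Σ_k log(r/|z_k|), summed over zeros inside |z| < r.
  log(r/|z_k|) for z_k = -4: log(7/4) = 0.5596
  log(r/|z_k|) for z_k = 2: log(7/2) = 1.2528
Sum over inside zeros: 1.8124.
I(r) = log|p(0)| + (inside sum) = 2.0794 + 1.8124 = 3.8918.
Closed form (all zeros inside, monic): I(r) = n·log(r) = 2·log(7) = 3.8918. ✓

I(r) ≈ 3.8918.


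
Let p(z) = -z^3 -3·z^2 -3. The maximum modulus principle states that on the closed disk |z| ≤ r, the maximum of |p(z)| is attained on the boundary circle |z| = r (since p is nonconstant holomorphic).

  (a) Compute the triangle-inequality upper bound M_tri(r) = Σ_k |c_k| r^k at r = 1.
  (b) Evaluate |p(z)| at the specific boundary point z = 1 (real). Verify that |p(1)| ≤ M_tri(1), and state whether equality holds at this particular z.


Coefficients: c_0 = -3, c_1 = 0, c_2 = -3, c_3 = -1. Radius r = 1.
Part (a). Triangle bound: M_tri(r) = Σ_k |c_k| r^k
  = |-3|·1^0 + |0|·1^1 + |-3|·1^2 + |-1|·1^3
  = 3 + 0 + 3 + 1 = 7.
This bounds M(r) := max_{|z|=r} |p(z)| from above; equality holds iff all terms c_k z^k can be made to align in phase at a single z on |z|=r.
Part (b). At z = 1 (real, on the circle |z| = r):
  p(1) = (-3)·1^0 + (0)·1^1 + (-3)·1^2 + (-1)·1^3 = -7.
  |p(1)| = 7.
Since all nonzero coefficients share the same sign, |p(1)| = 7 = M_tri(1); the triangle bound is attained at z = 1, so in fact M(r) = 7.

M_tri(1) = 7; |p(1)| = 7; equality at z=1: yes.


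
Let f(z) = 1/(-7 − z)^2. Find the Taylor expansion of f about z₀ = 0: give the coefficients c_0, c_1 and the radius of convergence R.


Let w = z − z₀, so z = z₀ + w.
Then -7 − z = -7 − (z₀ + w) = (-7 − z₀) − w = -7 − w.
f(z) = 1/(-7 − w)^2 = (1/(-7)^2) · (1 − w/(-7))^{−2}.
By the binomial series (1−u)^{−2} = Σ_{n≥0} C(n+1, 1) u^n for |u|<1, with u = w/(-7):
  c_n = C(n+1, 1) / (-7)^(n+2).
  c_0 = 1/(-7)^2 = 1/49.
  c_1 = 2/(-7)^3 = -2/343.
The series is valid for |w/d| < 1, i.e. |z − z₀| < |d|.
Radius of convergence: R = |-7 − z₀| = |-7| = 7 (distance from z₀ to the singularity z = -7).

c_0 = 1/49, c_1 = -2/343; R = 7.


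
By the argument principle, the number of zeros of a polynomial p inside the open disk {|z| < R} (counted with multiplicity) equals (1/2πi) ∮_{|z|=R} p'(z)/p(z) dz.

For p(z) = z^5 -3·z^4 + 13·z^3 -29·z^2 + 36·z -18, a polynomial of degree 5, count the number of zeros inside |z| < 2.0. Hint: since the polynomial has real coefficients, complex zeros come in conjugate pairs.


The zeros of p are: (1 + 1i), (1 - 1i), 1, (0 + 3i), (0 - 3i).
Their magnitudes are: 1.414, 1.414, 1, 3, 3.
Zeros with |z| < R = 2.0: (1 + 1i), (1 - 1i), 1.
Count = 3.
By the argument principle, (1/2πi) ∮_{|z|=R} p'(z)/p(z) dz equals exactly this count.

Number of zeros inside |z| < 2.0: 3.


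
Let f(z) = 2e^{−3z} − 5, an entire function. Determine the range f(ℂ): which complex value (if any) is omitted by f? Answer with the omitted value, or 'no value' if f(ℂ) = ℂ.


Little Picard bounds the complement of f(ℂ) to at most one point.
e^{−3z} is never zero on ℂ, so 2·e^{−3z} takes every value in ℂ ∖ {0}. Adding -5 shifts the range to ℂ ∖ {-5}. Thus f omits exactly the value -5.

Omitted value: -5.


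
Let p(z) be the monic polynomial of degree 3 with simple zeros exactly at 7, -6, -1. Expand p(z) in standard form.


The polynomial is p(z) = ∏_{α ∈ S} (z − α), where S = {7, -6, -1}.
Expanding the product yields: p(z) = z^3 -43·z -42.
The resulting polynomial has degree 3 and real coefficients as required.

p(z) = z^3 -43·z -42.


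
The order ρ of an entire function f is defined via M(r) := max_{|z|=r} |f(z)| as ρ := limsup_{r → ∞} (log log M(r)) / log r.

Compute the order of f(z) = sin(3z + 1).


sin(w) is a linear combination of e^{iw} and e^{−iw} (or e^w, e^{−w} in the hyperbolic case), so |sin(w)| ≤ e^{|w|}. With w = 3z + 1, |w| ≤ 3|z| + 1 = 3r + 1 on |z| = r, giving M(r) ≤ e^{3r + 1}, so ρ ≤ 1. On a suitable ray (z = it for sin/cos; z = t for sinh/cosh, t real → ∞), |sin(3z + 1)| grows like e^{3|t|}/2, so ρ ≥ 1. Hence ρ = 1.
Therefore ρ = 1.

Order ρ = 1.


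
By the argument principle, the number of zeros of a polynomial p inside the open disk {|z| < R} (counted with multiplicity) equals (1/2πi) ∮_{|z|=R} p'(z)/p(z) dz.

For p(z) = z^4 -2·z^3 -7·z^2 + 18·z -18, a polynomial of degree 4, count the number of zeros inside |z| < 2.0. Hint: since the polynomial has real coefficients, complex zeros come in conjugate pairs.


The zeros of p are: (1 + 1i), (1 - 1i), 3, -3.
Their magnitudes are: 1.414, 1.414, 3, 3.
Zeros with |z| < R = 2.0: (1 + 1i), (1 - 1i).
Count = 2.
By the argument principle, (1/2πi) ∮_{|z|=R} p'(z)/p(z) dz equals exactly this count.

Number of zeros inside |z| < 2.0: 2.


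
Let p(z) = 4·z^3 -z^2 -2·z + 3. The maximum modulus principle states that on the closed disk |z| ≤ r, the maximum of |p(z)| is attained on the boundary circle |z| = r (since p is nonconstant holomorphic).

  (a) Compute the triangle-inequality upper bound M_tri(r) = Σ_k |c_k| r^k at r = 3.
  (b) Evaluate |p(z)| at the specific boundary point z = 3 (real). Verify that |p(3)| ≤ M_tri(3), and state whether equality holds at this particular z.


Coefficients: c_0 = 3, c_1 = -2, c_2 = -1, c_3 = 4. Radius r = 3.
Part (a). Triangle bound: M_tri(r) = Σ_k |c_k| r^k
  = |3|·3^0 + |-2|·3^1 + |-1|·3^2 + |4|·3^3
  = 3 + 6 + 9 + 108 = 126.
This bounds M(r) := max_{|z|=r} |p(z)| from above; equality holds iff all terms c_k z^k can be made to align in phase at a single z on |z|=r.
Part (b). At z = 3 (real, on the circle |z| = r):
  p(3) = (3)·3^0 + (-2)·3^1 + (-1)·3^2 + (4)·3^3 = 96.
  |p(3)| = 96.
Check: |p(3)| = 96 ≤ 126 = M_tri(3). ✓ Equality does not hold at z = 3 (the coefficients have mixed signs, so the terms do not all align in phase there).

M_tri(3) = 126; |p(3)| = 96; equality at z=3: no.


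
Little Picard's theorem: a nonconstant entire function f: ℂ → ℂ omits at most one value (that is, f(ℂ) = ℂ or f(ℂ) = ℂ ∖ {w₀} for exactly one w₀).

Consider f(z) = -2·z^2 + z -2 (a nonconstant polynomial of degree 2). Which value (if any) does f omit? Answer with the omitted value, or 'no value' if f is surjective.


Little Picard bounds the complement of f(ℂ) to at most one point.
For every w ∈ ℂ, the equation p(z) − w = 0 is a nonconstant polynomial in z and hence has at least one root by the fundamental theorem of algebra. So p is surjective onto ℂ, omitting no value.

Omitted value: no value.


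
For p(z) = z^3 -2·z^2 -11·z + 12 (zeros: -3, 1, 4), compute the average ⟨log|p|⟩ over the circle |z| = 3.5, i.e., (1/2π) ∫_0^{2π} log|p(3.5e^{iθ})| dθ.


Zeros: -3, 1, 4; r = 3.5.
Inside |z| < r: -3, 1. Outside (|z| ≥ r): 4.
p(0) = 12, so log|p(0)| = log(12) = 2.4849.
Apply Jensen: I(r) = log|p(0)| + Σ_k log(r/|z_k|), summed over zeros inside |z| < r.
  log(r/|z_k|) for z_k = -3: log(3.5/3) = 0.1542
  log(r/|z_k|) for z_k = 1: log(3.5/1) = 1.2528
  Outside zeros (4) contribute nothing to the Jensen sum.
Sum over inside zeros: 1.4069.
I(r) = log|p(0)| + (inside sum) = 2.4849 + 1.4069 = 3.8918.
Note: since some zeros are outside |z| ≤ r, the simplified n·log(r) form does NOT apply — only the inside zeros contribute.

I(r) ≈ 3.8918.
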